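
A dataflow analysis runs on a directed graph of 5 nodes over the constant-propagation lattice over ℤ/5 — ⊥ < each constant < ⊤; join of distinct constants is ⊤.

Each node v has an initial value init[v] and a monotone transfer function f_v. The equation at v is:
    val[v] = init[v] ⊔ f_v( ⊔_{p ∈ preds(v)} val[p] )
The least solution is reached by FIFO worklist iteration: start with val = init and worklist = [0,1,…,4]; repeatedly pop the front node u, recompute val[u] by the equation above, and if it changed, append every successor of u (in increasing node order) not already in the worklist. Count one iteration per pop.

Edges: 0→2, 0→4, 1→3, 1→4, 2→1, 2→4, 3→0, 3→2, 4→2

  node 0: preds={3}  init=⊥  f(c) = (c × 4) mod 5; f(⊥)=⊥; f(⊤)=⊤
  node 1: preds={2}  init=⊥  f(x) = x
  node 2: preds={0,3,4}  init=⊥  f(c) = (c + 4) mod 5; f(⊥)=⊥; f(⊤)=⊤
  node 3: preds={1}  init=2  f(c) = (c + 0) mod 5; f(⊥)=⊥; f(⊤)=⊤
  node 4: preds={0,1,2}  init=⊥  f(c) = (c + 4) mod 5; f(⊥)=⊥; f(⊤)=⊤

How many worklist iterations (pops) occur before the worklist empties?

Trace (12 dequeues):
  [1] u=0 | in 2 | out 3 | prev ⊥ | push {}
  [2] u=1 | in ⊥ | out ⊥ | ==
  [3] u=2 | in ⊤ | out ⊤ | prev ⊥ | push {1}
  [4] u=3 | in ⊥ | out 2 | ==
  [5] u=4 | in ⊤ | out ⊤ | prev ⊥ | push {2}
  [6] u=1 | in ⊤ | out ⊤ | prev ⊥ | push {3,4}
  [7] u=2 | in ⊤ | out ⊤ | ==
  [8] u=3 | in ⊤ | out ⊤ | prev 2 | push {0,2}
  [9] u=4 | in ⊤ | out ⊤ | ==
  [10] u=0 | in ⊤ | out ⊤ | prev 3 | push {4}
  [11] u=2 | in ⊤ | out ⊤ | ==
  [12] u=4 | in ⊤ | out ⊤ | ==

Converged values:
  [0] ⊤
  [1] ⊤
  [2] ⊤
  [3] ⊤
  [4] ⊤

12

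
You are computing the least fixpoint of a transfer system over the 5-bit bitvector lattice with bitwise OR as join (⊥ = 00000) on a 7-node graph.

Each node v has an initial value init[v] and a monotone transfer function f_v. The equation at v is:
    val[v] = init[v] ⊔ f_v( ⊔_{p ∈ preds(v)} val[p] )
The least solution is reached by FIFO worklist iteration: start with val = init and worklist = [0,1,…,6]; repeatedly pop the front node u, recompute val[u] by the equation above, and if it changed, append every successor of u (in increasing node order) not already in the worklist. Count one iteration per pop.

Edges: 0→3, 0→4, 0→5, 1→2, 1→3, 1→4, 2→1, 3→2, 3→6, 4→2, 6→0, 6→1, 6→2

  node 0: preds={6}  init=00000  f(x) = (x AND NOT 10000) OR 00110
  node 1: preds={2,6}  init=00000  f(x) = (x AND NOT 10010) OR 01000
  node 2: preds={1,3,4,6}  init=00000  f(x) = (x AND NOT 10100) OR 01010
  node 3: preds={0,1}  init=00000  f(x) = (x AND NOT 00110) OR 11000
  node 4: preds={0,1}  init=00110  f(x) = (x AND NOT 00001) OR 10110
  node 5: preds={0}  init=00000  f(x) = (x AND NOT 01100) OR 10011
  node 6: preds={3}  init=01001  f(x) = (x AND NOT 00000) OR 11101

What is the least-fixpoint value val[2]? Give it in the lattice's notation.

Worklist (12 pops):
  #1 pop 0: in=01001 → 01111 (was 00000); enqueue []
  #2 pop 1: in=01001 → 01001 (was 00000); enqueue []
  #3 pop 2: in=01111 → 01011 (was 00000); enqueue [1]
  #4 pop 3: in=01111 → 11001 (was 00000); enqueue [2]
  #5 pop 4: in=01111 → 11110 (was 00110); enqueue []
  #6 pop 5: in=01111 → 10011 (was 00000); enqueue []
  #7 pop 6: in=11001 → 11101 (was 01001); enqueue [0]
  #8 pop 1: in=11111 → 01101 (was 01001); enqueue [3,4]
  #9 pop 2: in=11111 → 01011 (no change)
  #10 pop 0: in=11101 → 01111 (no change)
  #11 pop 3: in=01111 → 11001 (no change)
  #12 pop 4: in=01111 → 11110 (no change)

Fixpoint:
  val[0] = 01111
  val[1] = 01101
  val[2] = 01011
  val[3] = 11001
  val[4] = 11110
  val[5] = 10011
  val[6] = 11101

01011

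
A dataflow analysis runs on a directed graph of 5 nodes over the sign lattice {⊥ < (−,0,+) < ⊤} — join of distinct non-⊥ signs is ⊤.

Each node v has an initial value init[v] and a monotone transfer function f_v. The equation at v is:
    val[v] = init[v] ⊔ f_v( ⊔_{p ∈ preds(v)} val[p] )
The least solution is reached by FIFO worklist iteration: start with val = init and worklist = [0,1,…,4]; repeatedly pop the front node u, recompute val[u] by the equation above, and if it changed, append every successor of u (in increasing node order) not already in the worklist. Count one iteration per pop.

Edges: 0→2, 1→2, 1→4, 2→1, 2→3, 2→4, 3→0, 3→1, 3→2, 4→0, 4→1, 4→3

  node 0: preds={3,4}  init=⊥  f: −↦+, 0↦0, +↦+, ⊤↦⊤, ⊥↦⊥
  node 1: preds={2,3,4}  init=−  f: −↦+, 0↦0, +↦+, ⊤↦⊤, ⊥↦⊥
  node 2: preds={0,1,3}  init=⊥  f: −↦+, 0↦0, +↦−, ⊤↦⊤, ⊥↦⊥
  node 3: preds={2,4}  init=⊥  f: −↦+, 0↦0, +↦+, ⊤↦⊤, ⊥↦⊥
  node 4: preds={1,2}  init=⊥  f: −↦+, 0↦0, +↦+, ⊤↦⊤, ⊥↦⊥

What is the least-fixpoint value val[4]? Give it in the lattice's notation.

Worklist (13 pops):
  #1 pop 0: in=⊥ → ⊥ (no change)
  #2 pop 1: in=⊥ → − (no change)
  #3 pop 2: in=− → + (was ⊥); enqueue [1]
  #4 pop 3: in=+ → + (was ⊥); enqueue [0,2]
  #5 pop 4: in=⊤ → ⊤ (was ⊥); enqueue [3]
  #6 pop 1: in=⊤ → ⊤ (was −); enqueue [4]
  #7 pop 0: in=⊤ → ⊤ (was ⊥); enqueue []
  #8 pop 2: in=⊤ → ⊤ (was +); enqueue [1]
  #9 pop 3: in=⊤ → ⊤ (was +); enqueue [0,2]
  #10 pop 4: in=⊤ → ⊤ (no change)
  #11 pop 1: in=⊤ → ⊤ (no change)
  #12 pop 0: in=⊤ → ⊤ (no change)
  #13 pop 2: in=⊤ → ⊤ (no change)

Fixpoint:
  val[0] = ⊤
  val[1] = ⊤
  val[2] = ⊤
  val[3] = ⊤
  val[4] = ⊤

⊤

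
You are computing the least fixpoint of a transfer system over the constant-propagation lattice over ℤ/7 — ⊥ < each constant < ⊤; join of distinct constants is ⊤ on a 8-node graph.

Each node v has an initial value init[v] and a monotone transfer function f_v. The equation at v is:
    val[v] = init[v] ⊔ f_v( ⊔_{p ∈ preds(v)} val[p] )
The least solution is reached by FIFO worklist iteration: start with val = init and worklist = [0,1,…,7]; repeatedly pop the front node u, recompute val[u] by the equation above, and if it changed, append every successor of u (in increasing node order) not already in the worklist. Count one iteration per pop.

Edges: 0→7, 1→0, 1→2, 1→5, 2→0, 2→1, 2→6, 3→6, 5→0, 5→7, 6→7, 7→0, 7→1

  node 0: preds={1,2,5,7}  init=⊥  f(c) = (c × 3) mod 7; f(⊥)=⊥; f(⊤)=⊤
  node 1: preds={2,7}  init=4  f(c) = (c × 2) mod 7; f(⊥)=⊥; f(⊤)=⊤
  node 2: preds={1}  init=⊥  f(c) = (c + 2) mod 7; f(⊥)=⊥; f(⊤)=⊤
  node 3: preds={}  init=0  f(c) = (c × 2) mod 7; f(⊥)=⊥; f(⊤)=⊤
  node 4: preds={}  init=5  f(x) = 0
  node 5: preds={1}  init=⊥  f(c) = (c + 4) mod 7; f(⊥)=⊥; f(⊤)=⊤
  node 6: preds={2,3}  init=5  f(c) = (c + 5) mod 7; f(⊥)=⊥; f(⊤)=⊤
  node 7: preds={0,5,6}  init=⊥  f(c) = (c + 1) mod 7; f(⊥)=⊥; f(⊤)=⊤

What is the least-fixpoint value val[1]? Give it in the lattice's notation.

Iteration log — 18 steps:
  step 1. node 0  ⊔preds=4  new=5  old=⊥  +wl: 
  step 2. node 1  ⊔preds=⊥  new=4  stable
  step 3. node 2  ⊔preds=4  new=6  old=⊥  +wl: 0,1
  step 4. node 3  ⊔preds=⊥  new=0  stable
  step 5. node 4  ⊔preds=⊥  new=⊤  old=5  +wl: 
  step 6. node 5  ⊔preds=4  new=1  old=⊥  +wl: 
  step 7. node 6  ⊔preds=⊤  new=⊤  old=5  +wl: 
  step 8. node 7  ⊔preds=⊤  new=⊤  old=⊥  +wl: 
  step 9. node 0  ⊔preds=⊤  new=⊤  old=5  +wl: 7
  step 10. node 1  ⊔preds=⊤  new=⊤  old=4  +wl: 0,2,5
  step 11. node 7  ⊔preds=⊤  new=⊤  stable
  step 12. node 0  ⊔preds=⊤  new=⊤  stable
  step 13. node 2  ⊔preds=⊤  new=⊤  old=6  +wl: 0,1,6
  step 14. node 5  ⊔preds=⊤  new=⊤  old=1  +wl: 7
  step 15. node 0  ⊔preds=⊤  new=⊤  stable
  step 16. node 1  ⊔preds=⊤  new=⊤  stable
  step 17. node 6  ⊔preds=⊤  new=⊤  stable
  step 18. node 7  ⊔preds=⊤  new=⊤  stable

Least fixpoint reached:
  node 0: ⊤
  node 1: ⊤
  node 2: ⊤
  node 3: 0
  node 4: ⊤
  node 5: ⊤
  node 6: ⊤
  node 7: ⊤

⊤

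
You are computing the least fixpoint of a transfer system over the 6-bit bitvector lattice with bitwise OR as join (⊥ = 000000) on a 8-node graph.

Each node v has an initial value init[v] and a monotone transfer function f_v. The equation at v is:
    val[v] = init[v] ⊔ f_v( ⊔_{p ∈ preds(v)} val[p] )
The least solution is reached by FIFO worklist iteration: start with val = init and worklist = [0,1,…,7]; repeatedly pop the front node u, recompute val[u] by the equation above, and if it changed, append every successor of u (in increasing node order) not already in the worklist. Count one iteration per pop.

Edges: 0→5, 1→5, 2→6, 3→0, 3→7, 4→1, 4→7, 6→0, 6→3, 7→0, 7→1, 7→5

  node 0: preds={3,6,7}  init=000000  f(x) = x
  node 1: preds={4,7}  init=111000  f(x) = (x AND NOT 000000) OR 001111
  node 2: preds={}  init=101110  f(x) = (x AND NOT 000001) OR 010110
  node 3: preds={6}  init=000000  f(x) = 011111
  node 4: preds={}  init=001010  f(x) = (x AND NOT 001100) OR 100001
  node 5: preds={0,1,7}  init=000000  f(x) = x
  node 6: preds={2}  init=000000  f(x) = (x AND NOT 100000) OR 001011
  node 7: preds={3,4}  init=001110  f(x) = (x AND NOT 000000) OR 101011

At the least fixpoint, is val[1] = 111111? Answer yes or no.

Worklist (12 pops):
  #1 pop 0: in=001110 → 001110 (was 000000); enqueue []
  #2 pop 1: in=001110 → 111111 (was 111000); enqueue []
  #3 pop 2: in=000000 → 111110 (was 101110); enqueue []
  #4 pop 3: in=000000 → 011111 (was 000000); enqueue [0]
  #5 pop 4: in=000000 → 101011 (was 001010); enqueue [1]
  #6 pop 5: in=111111 → 111111 (was 000000); enqueue []
  #7 pop 6: in=111110 → 011111 (was 000000); enqueue [3]
  #8 pop 7: in=111111 → 111111 (was 001110); enqueue [5]
  #9 pop 0: in=111111 → 111111 (was 001110); enqueue []
  #10 pop 1: in=111111 → 111111 (no change)
  #11 pop 3: in=011111 → 011111 (no change)
  #12 pop 5: in=111111 → 111111 (no change)

Fixpoint:
  val[0] = 111111
  val[1] = 111111
  val[2] = 111110
  val[3] = 011111
  val[4] = 101011
  val[5] = 111111
  val[6] = 011111
  val[7] = 111111

yes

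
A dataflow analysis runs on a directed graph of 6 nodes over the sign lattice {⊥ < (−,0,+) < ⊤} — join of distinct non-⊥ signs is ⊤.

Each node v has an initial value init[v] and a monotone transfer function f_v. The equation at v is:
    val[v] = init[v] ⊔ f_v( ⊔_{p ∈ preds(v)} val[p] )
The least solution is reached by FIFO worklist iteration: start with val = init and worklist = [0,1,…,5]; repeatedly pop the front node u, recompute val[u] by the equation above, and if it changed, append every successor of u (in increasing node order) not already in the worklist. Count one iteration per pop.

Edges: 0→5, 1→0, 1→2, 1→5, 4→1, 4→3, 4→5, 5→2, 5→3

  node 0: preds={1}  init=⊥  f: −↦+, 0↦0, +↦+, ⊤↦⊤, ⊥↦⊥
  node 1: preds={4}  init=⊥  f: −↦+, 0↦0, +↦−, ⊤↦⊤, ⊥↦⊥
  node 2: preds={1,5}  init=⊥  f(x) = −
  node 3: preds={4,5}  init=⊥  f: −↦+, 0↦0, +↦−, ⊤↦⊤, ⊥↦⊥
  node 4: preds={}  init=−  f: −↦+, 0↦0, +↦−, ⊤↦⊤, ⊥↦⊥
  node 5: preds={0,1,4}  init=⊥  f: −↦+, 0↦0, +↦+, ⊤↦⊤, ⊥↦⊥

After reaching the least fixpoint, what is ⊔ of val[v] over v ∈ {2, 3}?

⊤

Trace (10 dequeues):
  [1] u=0 | in ⊥ | out ⊥ | ==
  [2] u=1 | in − | out + | prev ⊥ | push {0}
  [3] u=2 | in + | out − | prev ⊥ | push {}
  [4] u=3 | in − | out + | prev ⊥ | push {}
  [5] u=4 | in ⊥ | out − | ==
  [6] u=5 | in ⊤ | out ⊤ | prev ⊥ | push {2,3}
  [7] u=0 | in + | out + | prev ⊥ | push {5}
  [8] u=2 | in ⊤ | out − | ==
  [9] u=3 | in ⊤ | out ⊤ | prev + | push {}
  [10] u=5 | in ⊤ | out ⊤ | ==

Converged values:
  [0] +
  [1] +
  [2] −
  [3] ⊤
  [4] −
  [5] ⊤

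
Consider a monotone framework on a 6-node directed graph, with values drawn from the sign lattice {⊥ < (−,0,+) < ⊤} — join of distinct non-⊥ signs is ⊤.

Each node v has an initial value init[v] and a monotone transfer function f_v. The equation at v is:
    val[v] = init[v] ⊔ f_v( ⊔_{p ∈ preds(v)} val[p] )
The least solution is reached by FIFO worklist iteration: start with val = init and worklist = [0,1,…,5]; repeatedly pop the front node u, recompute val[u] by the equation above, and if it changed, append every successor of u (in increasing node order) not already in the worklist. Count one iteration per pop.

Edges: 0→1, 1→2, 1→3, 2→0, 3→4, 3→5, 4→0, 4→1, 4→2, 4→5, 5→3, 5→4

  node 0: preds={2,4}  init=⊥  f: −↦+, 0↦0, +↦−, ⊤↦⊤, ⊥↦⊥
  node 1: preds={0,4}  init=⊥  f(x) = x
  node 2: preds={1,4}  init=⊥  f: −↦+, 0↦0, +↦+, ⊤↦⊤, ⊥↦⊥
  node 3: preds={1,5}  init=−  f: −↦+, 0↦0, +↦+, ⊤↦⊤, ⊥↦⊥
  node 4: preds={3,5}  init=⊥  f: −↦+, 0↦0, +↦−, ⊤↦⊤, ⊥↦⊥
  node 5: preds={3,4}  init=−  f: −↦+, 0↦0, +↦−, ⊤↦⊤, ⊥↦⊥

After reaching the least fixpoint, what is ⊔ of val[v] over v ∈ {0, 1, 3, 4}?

⊤

Trace (12 dequeues):
  [1] u=0 | in ⊥ | out ⊥ | ==
  [2] u=1 | in ⊥ | out ⊥ | ==
  [3] u=2 | in ⊥ | out ⊥ | ==
  [4] u=3 | in − | out ⊤ | prev − | push {}
  [5] u=4 | in ⊤ | out ⊤ | prev ⊥ | push {0,1,2}
  [6] u=5 | in ⊤ | out ⊤ | prev − | push {3,4}
  [7] u=0 | in ⊤ | out ⊤ | prev ⊥ | push {}
  [8] u=1 | in ⊤ | out ⊤ | prev ⊥ | push {}
  [9] u=2 | in ⊤ | out ⊤ | prev ⊥ | push {0}
  [10] u=3 | in ⊤ | out ⊤ | ==
  [11] u=4 | in ⊤ | out ⊤ | ==
  [12] u=0 | in ⊤ | out ⊤ | ==

Converged values:
  [0] ⊤
  [1] ⊤
  [2] ⊤
  [3] ⊤
  [4] ⊤
  [5] ⊤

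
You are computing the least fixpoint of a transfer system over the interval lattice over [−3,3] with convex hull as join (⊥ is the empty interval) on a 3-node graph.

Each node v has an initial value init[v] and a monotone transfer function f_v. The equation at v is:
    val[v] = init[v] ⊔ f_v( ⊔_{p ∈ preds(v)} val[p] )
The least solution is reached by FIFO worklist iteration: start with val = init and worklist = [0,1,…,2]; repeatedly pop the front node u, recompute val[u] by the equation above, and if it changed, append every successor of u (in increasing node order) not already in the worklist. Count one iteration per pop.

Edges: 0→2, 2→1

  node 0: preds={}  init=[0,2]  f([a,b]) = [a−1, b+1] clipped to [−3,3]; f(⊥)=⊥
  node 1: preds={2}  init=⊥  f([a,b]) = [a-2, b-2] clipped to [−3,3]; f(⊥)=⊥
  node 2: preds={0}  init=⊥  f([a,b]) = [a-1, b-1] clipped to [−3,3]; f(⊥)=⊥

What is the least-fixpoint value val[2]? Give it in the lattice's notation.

Worklist (4 pops):
  #1 pop 0: in=⊥ → [0,2] (no change)
  #2 pop 1: in=⊥ → ⊥ (no change)
  #3 pop 2: in=[0,2] → [-1,1] (was ⊥); enqueue [1]
  #4 pop 1: in=[-1,1] → [-3,-1] (was ⊥); enqueue []

Fixpoint:
  val[0] = [0,2]
  val[1] = [-3,-1]
  val[2] = [-1,1]

[-1,1]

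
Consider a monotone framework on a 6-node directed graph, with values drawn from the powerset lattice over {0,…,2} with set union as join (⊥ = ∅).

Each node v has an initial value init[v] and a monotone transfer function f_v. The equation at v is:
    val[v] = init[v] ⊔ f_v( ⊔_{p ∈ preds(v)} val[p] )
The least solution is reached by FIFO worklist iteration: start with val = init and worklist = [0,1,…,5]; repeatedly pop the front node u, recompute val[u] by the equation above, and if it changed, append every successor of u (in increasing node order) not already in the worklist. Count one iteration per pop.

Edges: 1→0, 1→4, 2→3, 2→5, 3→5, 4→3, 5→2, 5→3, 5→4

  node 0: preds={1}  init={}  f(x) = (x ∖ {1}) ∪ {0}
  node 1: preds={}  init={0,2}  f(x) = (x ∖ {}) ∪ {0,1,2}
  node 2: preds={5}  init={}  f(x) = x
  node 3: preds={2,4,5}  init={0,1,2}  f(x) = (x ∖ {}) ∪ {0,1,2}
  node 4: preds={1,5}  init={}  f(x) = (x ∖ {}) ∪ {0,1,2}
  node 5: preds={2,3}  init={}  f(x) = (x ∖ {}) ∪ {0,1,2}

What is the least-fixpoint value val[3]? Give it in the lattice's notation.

{0,1,2}

Iteration log — 12 steps:
  step 1. node 0  ⊔preds={0,2}  new={0,2}  old={}  +wl: 
  step 2. node 1  ⊔preds={}  new={0,1,2}  old={0,2}  +wl: 0
  step 3. node 2  ⊔preds={}  new={}  stable
  step 4. node 3  ⊔preds={}  new={0,1,2}  stable
  step 5. node 4  ⊔preds={0,1,2}  new={0,1,2}  old={}  +wl: 3
  step 6. node 5  ⊔preds={0,1,2}  new={0,1,2}  old={}  +wl: 2,4
  step 7. node 0  ⊔preds={0,1,2}  new={0,2}  stable
  step 8. node 3  ⊔preds={0,1,2}  new={0,1,2}  stable
  step 9. node 2  ⊔preds={0,1,2}  new={0,1,2}  old={}  +wl: 3,5
  step 10. node 4  ⊔preds={0,1,2}  new={0,1,2}  stable
  step 11. node 3  ⊔preds={0,1,2}  new={0,1,2}  stable
  step 12. node 5  ⊔preds={0,1,2}  new={0,1,2}  stable

Least fixpoint reached:
  node 0: {0,2}
  node 1: {0,1,2}
  node 2: {0,1,2}
  node 3: {0,1,2}
  node 4: {0,1,2}
  node 5: {0,1,2}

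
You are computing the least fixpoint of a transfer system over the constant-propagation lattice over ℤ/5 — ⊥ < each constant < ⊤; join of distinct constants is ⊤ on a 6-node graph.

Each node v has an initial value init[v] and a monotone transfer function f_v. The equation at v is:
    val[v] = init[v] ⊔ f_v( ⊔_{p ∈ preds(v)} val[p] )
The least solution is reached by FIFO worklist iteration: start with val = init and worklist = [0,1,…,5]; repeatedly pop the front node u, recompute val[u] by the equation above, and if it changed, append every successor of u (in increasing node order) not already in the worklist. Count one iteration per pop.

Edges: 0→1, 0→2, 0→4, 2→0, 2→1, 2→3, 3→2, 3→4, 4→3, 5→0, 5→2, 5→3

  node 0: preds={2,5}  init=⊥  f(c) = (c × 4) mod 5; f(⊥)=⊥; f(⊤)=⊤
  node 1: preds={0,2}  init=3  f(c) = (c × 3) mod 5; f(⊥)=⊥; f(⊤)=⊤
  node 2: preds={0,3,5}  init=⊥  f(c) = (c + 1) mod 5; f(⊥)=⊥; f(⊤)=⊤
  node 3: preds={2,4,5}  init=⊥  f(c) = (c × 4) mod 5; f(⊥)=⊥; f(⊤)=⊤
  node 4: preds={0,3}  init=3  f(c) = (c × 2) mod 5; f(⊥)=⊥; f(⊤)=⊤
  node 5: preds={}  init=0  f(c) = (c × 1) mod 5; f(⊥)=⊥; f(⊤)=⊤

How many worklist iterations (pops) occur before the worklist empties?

13

Worklist (13 pops):
  #1 pop 0: in=0 → 0 (was ⊥); enqueue []
  #2 pop 1: in=0 → ⊤ (was 3); enqueue []
  #3 pop 2: in=0 → 1 (was ⊥); enqueue [0,1]
  #4 pop 3: in=⊤ → ⊤ (was ⊥); enqueue [2]
  #5 pop 4: in=⊤ → ⊤ (was 3); enqueue [3]
  #6 pop 5: in=⊥ → 0 (no change)
  #7 pop 0: in=⊤ → ⊤ (was 0); enqueue [4]
  #8 pop 1: in=⊤ → ⊤ (no change)
  #9 pop 2: in=⊤ → ⊤ (was 1); enqueue [0,1]
  #10 pop 3: in=⊤ → ⊤ (no change)
  #11 pop 4: in=⊤ → ⊤ (no change)
  #12 pop 0: in=⊤ → ⊤ (no change)
  #13 pop 1: in=⊤ → ⊤ (no change)

Fixpoint:
  val[0] = ⊤
  val[1] = ⊤
  val[2] = ⊤
  val[3] = ⊤
  val[4] = ⊤
  val[5] = 0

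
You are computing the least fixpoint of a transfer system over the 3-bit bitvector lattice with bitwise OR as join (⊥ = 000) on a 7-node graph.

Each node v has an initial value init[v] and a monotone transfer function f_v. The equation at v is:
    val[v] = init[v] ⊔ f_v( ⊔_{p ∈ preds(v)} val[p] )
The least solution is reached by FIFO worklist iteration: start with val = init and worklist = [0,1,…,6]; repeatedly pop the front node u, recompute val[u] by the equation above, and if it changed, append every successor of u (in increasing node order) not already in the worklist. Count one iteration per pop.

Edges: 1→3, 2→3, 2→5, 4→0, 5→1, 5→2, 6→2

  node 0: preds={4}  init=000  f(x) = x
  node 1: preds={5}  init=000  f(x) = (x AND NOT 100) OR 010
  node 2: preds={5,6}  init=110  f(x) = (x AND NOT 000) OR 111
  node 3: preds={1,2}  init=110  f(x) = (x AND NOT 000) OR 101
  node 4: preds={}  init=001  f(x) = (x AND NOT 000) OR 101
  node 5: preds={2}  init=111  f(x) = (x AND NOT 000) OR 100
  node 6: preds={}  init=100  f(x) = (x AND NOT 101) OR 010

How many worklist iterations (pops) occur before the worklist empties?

9

Worklist (9 pops):
  #1 pop 0: in=001 → 001 (was 000); enqueue []
  #2 pop 1: in=111 → 011 (was 000); enqueue []
  #3 pop 2: in=111 → 111 (was 110); enqueue []
  #4 pop 3: in=111 → 111 (was 110); enqueue []
  #5 pop 4: in=000 → 101 (was 001); enqueue [0]
  #6 pop 5: in=111 → 111 (no change)
  #7 pop 6: in=000 → 110 (was 100); enqueue [2]
  #8 pop 0: in=101 → 101 (was 001); enqueue []
  #9 pop 2: in=111 → 111 (no change)

Fixpoint:
  val[0] = 101
  val[1] = 011
  val[2] = 111
  val[3] = 111
  val[4] = 101
  val[5] = 111
  val[6] = 110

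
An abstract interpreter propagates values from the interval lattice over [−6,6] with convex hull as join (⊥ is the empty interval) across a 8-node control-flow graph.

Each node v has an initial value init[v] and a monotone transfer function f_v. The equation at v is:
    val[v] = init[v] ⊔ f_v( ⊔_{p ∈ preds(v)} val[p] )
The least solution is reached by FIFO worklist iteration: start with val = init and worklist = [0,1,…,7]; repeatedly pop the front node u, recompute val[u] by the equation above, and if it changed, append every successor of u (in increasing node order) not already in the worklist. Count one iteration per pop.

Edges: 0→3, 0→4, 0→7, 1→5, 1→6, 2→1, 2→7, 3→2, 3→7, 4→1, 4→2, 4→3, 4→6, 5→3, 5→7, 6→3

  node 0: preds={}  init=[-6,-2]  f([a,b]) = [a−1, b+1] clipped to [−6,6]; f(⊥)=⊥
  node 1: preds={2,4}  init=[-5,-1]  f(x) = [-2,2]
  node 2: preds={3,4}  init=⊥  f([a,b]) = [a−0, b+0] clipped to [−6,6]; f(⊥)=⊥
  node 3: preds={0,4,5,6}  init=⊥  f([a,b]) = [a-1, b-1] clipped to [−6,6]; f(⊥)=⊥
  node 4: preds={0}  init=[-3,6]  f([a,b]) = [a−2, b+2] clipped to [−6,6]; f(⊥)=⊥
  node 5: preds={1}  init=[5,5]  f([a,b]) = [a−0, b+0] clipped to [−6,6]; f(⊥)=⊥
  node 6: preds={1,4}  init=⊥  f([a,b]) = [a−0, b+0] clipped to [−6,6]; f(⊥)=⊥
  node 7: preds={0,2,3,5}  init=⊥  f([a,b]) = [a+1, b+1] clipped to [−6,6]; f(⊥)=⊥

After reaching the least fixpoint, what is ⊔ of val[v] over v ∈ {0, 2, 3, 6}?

Worklist (13 pops):
  #1 pop 0: in=⊥ → [-6,-2] (no change)
  #2 pop 1: in=[-3,6] → [-5,2] (was [-5,-1]); enqueue []
  #3 pop 2: in=[-3,6] → [-3,6] (was ⊥); enqueue [1]
  #4 pop 3: in=[-6,6] → [-6,5] (was ⊥); enqueue [2]
  #5 pop 4: in=[-6,-2] → [-6,6] (was [-3,6]); enqueue [3]
  #6 pop 5: in=[-5,2] → [-5,5] (was [5,5]); enqueue []
  #7 pop 6: in=[-6,6] → [-6,6] (was ⊥); enqueue []
  #8 pop 7: in=[-6,6] → [-5,6] (was ⊥); enqueue []
  #9 pop 1: in=[-6,6] → [-5,2] (no change)
  #10 pop 2: in=[-6,6] → [-6,6] (was [-3,6]); enqueue [1,7]
  #11 pop 3: in=[-6,6] → [-6,5] (no change)
  #12 pop 1: in=[-6,6] → [-5,2] (no change)
  #13 pop 7: in=[-6,6] → [-5,6] (no change)

Fixpoint:
  val[0] = [-6,-2]
  val[1] = [-5,2]
  val[2] = [-6,6]
  val[3] = [-6,5]
  val[4] = [-6,6]
  val[5] = [-5,5]
  val[6] = [-6,6]
  val[7] = [-5,6]

[-6,6]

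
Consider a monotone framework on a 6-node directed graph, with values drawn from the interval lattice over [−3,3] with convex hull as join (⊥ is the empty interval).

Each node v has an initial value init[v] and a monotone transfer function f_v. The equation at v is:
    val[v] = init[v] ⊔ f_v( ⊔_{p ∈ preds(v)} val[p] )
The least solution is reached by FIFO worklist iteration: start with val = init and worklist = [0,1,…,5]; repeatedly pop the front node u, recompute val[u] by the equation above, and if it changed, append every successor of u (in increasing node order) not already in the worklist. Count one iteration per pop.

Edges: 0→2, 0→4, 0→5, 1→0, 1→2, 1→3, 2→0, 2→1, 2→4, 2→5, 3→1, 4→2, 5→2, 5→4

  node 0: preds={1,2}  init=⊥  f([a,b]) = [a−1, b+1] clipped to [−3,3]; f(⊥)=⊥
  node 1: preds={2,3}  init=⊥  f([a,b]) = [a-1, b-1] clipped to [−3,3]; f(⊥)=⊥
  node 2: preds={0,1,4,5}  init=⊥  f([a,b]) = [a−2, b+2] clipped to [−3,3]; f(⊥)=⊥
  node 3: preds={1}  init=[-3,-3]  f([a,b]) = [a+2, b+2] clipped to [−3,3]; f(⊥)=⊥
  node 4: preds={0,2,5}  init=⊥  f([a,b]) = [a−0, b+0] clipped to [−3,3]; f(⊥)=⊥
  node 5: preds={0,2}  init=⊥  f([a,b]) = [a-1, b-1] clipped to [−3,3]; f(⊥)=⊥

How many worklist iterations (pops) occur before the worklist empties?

Worklist (24 pops):
  #1 pop 0: in=⊥ → ⊥ (no change)
  #2 pop 1: in=[-3,-3] → [-3,-3] (was ⊥); enqueue [0]
  #3 pop 2: in=[-3,-3] → [-3,-1] (was ⊥); enqueue [1]
  #4 pop 3: in=[-3,-3] → [-3,-1] (was [-3,-3]); enqueue []
  #5 pop 4: in=[-3,-1] → [-3,-1] (was ⊥); enqueue [2]
  #6 pop 5: in=[-3,-1] → [-3,-2] (was ⊥); enqueue [4]
  #7 pop 0: in=[-3,-1] → [-3,0] (was ⊥); enqueue [5]
  #8 pop 1: in=[-3,-1] → [-3,-2] (was [-3,-3]); enqueue [0,3]
  #9 pop 2: in=[-3,0] → [-3,2] (was [-3,-1]); enqueue [1]
  #10 pop 4: in=[-3,2] → [-3,2] (was [-3,-1]); enqueue [2]
  #11 pop 5: in=[-3,2] → [-3,1] (was [-3,-2]); enqueue [4]
  #12 pop 0: in=[-3,2] → [-3,3] (was [-3,0]); enqueue [5]
  #13 pop 3: in=[-3,-2] → [-3,0] (was [-3,-1]); enqueue []
  #14 pop 1: in=[-3,2] → [-3,1] (was [-3,-2]); enqueue [0,3]
  #15 pop 2: in=[-3,3] → [-3,3] (was [-3,2]); enqueue [1]
  #16 pop 4: in=[-3,3] → [-3,3] (was [-3,2]); enqueue [2]
  #17 pop 5: in=[-3,3] → [-3,2] (was [-3,1]); enqueue [4]
  #18 pop 0: in=[-3,3] → [-3,3] (no change)
  #19 pop 3: in=[-3,1] → [-3,3] (was [-3,0]); enqueue []
  #20 pop 1: in=[-3,3] → [-3,2] (was [-3,1]); enqueue [0,3]
  #21 pop 2: in=[-3,3] → [-3,3] (no change)
  #22 pop 4: in=[-3,3] → [-3,3] (no change)
  #23 pop 0: in=[-3,3] → [-3,3] (no change)
  #24 pop 3: in=[-3,2] → [-3,3] (no change)

Fixpoint:
  val[0] = [-3,3]
  val[1] = [-3,2]
  val[2] = [-3,3]
  val[3] = [-3,3]
  val[4] = [-3,3]
  val[5] = [-3,2]

24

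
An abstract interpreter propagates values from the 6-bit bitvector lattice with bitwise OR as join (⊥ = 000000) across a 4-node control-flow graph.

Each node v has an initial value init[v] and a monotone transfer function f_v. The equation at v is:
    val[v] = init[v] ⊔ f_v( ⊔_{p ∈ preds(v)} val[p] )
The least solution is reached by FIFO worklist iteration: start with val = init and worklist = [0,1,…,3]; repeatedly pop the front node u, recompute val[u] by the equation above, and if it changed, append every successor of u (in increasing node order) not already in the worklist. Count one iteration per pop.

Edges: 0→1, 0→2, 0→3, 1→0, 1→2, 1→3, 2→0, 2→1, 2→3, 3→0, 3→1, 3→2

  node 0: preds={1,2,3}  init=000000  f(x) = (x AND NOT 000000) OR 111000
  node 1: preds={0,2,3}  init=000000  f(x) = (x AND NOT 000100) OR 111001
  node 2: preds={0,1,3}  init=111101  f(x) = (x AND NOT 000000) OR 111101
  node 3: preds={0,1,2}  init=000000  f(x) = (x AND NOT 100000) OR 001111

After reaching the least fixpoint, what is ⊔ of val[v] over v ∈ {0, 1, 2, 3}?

Iteration log — 10 steps:
  step 1. node 0  ⊔preds=111101  new=111101  old=000000  +wl: 
  step 2. node 1  ⊔preds=111101  new=111001  old=000000  +wl: 0
  step 3. node 2  ⊔preds=111101  new=111101  stable
  step 4. node 3  ⊔preds=111101  new=011111  old=000000  +wl: 1,2
  step 5. node 0  ⊔preds=111111  new=111111  old=111101  +wl: 3
  step 6. node 1  ⊔preds=111111  new=111011  old=111001  +wl: 0
  step 7. node 2  ⊔preds=111111  new=111111  old=111101  +wl: 1
  step 8. node 3  ⊔preds=111111  new=011111  stable
  step 9. node 0  ⊔preds=111111  new=111111  stable
  step 10. node 1  ⊔preds=111111  new=111011  stable

Least fixpoint reached:
  node 0: 111111
  node 1: 111011
  node 2: 111111
  node 3: 011111

111111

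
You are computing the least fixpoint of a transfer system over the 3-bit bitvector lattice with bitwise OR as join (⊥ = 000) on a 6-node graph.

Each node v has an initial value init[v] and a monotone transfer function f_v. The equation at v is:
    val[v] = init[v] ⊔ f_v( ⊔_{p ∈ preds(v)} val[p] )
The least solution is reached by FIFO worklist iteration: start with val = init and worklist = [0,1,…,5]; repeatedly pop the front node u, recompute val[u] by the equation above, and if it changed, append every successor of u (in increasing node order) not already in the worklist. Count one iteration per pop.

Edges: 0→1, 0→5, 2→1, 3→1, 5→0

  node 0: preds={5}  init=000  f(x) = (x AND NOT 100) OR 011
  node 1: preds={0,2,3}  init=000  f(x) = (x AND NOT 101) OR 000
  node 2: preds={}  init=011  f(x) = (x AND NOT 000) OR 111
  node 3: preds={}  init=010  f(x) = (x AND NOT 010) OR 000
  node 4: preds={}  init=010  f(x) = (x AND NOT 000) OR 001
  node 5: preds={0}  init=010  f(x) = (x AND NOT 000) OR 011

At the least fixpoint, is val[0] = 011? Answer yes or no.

Worklist (8 pops):
  #1 pop 0: in=010 → 011 (was 000); enqueue []
  #2 pop 1: in=011 → 010 (was 000); enqueue []
  #3 pop 2: in=000 → 111 (was 011); enqueue [1]
  #4 pop 3: in=000 → 010 (no change)
  #5 pop 4: in=000 → 011 (was 010); enqueue []
  #6 pop 5: in=011 → 011 (was 010); enqueue [0]
  #7 pop 1: in=111 → 010 (no change)
  #8 pop 0: in=011 → 011 (no change)

Fixpoint:
  val[0] = 011
  val[1] = 010
  val[2] = 111
  val[3] = 010
  val[4] = 011
  val[5] = 011

yes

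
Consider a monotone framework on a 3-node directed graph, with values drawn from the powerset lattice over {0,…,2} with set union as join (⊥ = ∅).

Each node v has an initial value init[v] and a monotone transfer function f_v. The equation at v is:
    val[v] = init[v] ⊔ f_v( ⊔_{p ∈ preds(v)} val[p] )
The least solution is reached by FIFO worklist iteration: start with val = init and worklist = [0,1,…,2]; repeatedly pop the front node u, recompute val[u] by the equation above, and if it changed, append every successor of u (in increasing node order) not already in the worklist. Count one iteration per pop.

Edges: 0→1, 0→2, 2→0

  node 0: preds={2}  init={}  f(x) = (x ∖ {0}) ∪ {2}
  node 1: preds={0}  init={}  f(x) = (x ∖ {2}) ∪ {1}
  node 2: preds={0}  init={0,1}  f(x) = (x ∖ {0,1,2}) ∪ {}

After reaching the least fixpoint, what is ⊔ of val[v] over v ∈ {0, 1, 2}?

Trace (3 dequeues):
  [1] u=0 | in {0,1} | out {1,2} | prev {} | push {}
  [2] u=1 | in {1,2} | out {1} | prev {} | push {}
  [3] u=2 | in {1,2} | out {0,1} | ==

Converged values:
  [0] {1,2}
  [1] {1}
  [2] {0,1}

{0,1,2}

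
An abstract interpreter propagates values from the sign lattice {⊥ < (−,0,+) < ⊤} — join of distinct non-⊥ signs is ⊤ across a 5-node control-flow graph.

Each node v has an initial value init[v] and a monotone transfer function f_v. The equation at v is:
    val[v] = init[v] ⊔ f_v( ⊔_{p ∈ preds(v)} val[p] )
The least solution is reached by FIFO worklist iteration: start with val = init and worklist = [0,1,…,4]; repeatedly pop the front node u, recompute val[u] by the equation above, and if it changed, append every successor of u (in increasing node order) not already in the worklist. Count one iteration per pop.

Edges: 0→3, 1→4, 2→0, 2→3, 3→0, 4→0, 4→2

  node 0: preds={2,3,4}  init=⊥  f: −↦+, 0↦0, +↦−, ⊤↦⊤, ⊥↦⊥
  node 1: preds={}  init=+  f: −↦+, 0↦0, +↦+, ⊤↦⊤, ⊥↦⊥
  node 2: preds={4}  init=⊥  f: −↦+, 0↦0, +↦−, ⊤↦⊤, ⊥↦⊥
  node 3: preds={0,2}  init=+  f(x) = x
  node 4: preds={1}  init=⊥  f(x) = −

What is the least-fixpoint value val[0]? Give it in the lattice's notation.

⊤

Iteration log — 9 steps:
  step 1. node 0  ⊔preds=+  new=−  old=⊥  +wl: 
  step 2. node 1  ⊔preds=⊥  new=+  stable
  step 3. node 2  ⊔preds=⊥  new=⊥  stable
  step 4. node 3  ⊔preds=−  new=⊤  old=+  +wl: 0
  step 5. node 4  ⊔preds=+  new=−  old=⊥  +wl: 2
  step 6. node 0  ⊔preds=⊤  new=⊤  old=−  +wl: 3
  step 7. node 2  ⊔preds=−  new=+  old=⊥  +wl: 0
  step 8. node 3  ⊔preds=⊤  new=⊤  stable
  step 9. node 0  ⊔preds=⊤  new=⊤  stable

Least fixpoint reached:
  node 0: ⊤
  node 1: +
  node 2: +
  node 3: ⊤
  node 4: −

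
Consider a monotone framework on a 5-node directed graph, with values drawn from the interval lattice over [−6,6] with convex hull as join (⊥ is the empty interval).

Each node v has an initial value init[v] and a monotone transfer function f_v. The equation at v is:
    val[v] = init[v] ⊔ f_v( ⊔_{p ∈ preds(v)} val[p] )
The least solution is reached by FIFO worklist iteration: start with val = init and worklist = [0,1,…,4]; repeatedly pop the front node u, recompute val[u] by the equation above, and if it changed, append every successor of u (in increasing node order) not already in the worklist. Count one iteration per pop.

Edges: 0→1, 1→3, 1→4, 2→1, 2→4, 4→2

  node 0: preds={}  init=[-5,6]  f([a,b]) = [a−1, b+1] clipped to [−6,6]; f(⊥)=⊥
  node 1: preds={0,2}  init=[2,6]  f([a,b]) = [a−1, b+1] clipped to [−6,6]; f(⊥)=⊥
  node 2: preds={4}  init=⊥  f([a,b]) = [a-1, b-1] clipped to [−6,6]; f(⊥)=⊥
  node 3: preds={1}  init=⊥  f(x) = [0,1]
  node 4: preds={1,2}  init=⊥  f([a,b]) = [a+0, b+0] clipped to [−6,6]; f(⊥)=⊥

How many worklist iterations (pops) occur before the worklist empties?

8

Worklist (8 pops):
  #1 pop 0: in=⊥ → [-5,6] (no change)
  #2 pop 1: in=[-5,6] → [-6,6] (was [2,6]); enqueue []
  #3 pop 2: in=⊥ → ⊥ (no change)
  #4 pop 3: in=[-6,6] → [0,1] (was ⊥); enqueue []
  #5 pop 4: in=[-6,6] → [-6,6] (was ⊥); enqueue [2]
  #6 pop 2: in=[-6,6] → [-6,5] (was ⊥); enqueue [1,4]
  #7 pop 1: in=[-6,6] → [-6,6] (no change)
  #8 pop 4: in=[-6,6] → [-6,6] (no change)

Fixpoint:
  val[0] = [-5,6]
  val[1] = [-6,6]
  val[2] = [-6,5]
  val[3] = [0,1]
  val[4] = [-6,6]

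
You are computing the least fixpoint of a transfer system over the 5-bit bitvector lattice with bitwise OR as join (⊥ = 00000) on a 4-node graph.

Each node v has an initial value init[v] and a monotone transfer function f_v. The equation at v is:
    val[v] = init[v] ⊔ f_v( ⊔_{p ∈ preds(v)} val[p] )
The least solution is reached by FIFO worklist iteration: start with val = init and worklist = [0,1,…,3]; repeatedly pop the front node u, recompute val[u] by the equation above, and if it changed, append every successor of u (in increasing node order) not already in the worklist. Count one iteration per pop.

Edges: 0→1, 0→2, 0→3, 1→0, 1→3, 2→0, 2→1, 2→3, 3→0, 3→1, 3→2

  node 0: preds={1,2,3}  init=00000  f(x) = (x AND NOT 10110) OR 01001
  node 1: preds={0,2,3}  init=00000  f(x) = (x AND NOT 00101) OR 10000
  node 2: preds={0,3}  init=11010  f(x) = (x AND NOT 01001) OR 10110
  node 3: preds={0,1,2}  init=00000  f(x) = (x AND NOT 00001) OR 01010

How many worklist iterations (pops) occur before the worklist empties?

Worklist (7 pops):
  #1 pop 0: in=11010 → 01001 (was 00000); enqueue []
  #2 pop 1: in=11011 → 11010 (was 00000); enqueue [0]
  #3 pop 2: in=01001 → 11110 (was 11010); enqueue [1]
  #4 pop 3: in=11111 → 11110 (was 00000); enqueue [2]
  #5 pop 0: in=11110 → 01001 (no change)
  #6 pop 1: in=11111 → 11010 (no change)
  #7 pop 2: in=11111 → 11110 (no change)

Fixpoint:
  val[0] = 01001
  val[1] = 11010
  val[2] = 11110
  val[3] = 11110

7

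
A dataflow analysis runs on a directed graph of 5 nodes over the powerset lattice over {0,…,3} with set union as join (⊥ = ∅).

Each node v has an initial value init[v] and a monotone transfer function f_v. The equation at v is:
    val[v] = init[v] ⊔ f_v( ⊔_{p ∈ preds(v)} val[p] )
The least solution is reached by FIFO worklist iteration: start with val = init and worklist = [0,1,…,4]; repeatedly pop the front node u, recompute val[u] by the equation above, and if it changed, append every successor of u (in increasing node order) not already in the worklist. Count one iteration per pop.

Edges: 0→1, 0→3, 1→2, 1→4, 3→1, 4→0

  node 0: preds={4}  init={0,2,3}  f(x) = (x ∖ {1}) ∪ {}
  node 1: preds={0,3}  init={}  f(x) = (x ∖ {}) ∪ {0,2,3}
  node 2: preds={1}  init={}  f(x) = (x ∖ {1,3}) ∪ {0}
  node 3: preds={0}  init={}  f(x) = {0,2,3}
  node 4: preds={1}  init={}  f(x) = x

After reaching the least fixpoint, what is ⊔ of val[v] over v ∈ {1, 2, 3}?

{0,2,3}

Iteration log — 7 steps:
  step 1. node 0  ⊔preds={}  new={0,2,3}  stable
  step 2. node 1  ⊔preds={0,2,3}  new={0,2,3}  old={}  +wl: 
  step 3. node 2  ⊔preds={0,2,3}  new={0,2}  old={}  +wl: 
  step 4. node 3  ⊔preds={0,2,3}  new={0,2,3}  old={}  +wl: 1
  step 5. node 4  ⊔preds={0,2,3}  new={0,2,3}  old={}  +wl: 0
  step 6. node 1  ⊔preds={0,2,3}  new={0,2,3}  stable
  step 7. node 0  ⊔preds={0,2,3}  new={0,2,3}  stable

Least fixpoint reached:
  node 0: {0,2,3}
  node 1: {0,2,3}
  node 2: {0,2}
  node 3: {0,2,3}
  node 4: {0,2,3}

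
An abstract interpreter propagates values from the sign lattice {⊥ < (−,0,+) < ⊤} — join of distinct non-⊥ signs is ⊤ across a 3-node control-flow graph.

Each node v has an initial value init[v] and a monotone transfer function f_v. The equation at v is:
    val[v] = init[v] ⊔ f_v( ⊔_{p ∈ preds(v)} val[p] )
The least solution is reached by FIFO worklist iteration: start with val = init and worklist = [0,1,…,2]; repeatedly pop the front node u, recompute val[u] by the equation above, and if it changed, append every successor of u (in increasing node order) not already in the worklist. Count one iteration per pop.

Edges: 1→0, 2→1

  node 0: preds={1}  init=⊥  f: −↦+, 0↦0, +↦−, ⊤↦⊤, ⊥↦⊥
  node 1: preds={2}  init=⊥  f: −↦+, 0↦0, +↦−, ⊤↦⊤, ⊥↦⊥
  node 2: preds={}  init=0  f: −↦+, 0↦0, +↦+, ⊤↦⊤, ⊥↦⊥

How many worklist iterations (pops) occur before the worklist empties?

Worklist (4 pops):
  #1 pop 0: in=⊥ → ⊥ (no change)
  #2 pop 1: in=0 → 0 (was ⊥); enqueue [0]
  #3 pop 2: in=⊥ → 0 (no change)
  #4 pop 0: in=0 → 0 (was ⊥); enqueue []

Fixpoint:
  val[0] = 0
  val[1] = 0
  val[2] = 0

4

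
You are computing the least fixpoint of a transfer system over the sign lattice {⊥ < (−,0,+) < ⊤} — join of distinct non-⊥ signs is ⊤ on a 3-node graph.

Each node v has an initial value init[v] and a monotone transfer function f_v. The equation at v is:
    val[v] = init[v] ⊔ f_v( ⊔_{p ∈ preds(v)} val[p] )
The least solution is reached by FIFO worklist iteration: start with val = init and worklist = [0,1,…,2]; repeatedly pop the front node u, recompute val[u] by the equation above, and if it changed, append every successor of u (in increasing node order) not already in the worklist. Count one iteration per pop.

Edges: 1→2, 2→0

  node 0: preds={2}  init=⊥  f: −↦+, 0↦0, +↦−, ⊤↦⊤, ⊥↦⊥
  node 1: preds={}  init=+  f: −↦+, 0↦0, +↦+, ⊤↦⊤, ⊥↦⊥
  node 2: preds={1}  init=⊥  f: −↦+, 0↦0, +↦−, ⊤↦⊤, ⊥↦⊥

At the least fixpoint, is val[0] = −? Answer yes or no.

no

Iteration log — 4 steps:
  step 1. node 0  ⊔preds=⊥  new=⊥  stable
  step 2. node 1  ⊔preds=⊥  new=+  stable
  step 3. node 2  ⊔preds=+  new=−  old=⊥  +wl: 0
  step 4. node 0  ⊔preds=−  new=+  old=⊥  +wl: 

Least fixpoint reached:
  node 0: +
  node 1: +
  node 2: −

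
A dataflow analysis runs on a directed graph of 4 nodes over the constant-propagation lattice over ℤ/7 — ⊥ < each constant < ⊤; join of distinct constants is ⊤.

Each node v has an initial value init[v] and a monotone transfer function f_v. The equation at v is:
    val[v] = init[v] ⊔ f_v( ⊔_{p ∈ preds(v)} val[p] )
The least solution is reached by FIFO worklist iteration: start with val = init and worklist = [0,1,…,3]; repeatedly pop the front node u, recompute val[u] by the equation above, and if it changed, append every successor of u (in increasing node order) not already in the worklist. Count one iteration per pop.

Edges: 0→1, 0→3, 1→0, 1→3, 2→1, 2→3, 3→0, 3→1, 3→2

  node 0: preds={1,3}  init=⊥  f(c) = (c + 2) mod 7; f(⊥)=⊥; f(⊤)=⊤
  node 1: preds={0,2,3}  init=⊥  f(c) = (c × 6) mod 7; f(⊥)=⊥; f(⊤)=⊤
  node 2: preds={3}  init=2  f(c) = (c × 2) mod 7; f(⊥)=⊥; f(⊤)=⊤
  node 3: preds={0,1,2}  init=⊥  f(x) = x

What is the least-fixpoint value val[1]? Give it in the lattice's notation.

⊤

Trace (10 dequeues):
  [1] u=0 | in ⊥ | out ⊥ | ==
  [2] u=1 | in 2 | out 5 | prev ⊥ | push {0}
  [3] u=2 | in ⊥ | out 2 | ==
  [4] u=3 | in ⊤ | out ⊤ | prev ⊥ | push {1,2}
  [5] u=0 | in ⊤ | out ⊤ | prev ⊥ | push {3}
  [6] u=1 | in ⊤ | out ⊤ | prev 5 | push {0}
  [7] u=2 | in ⊤ | out ⊤ | prev 2 | push {1}
  [8] u=3 | in ⊤ | out ⊤ | ==
  [9] u=0 | in ⊤ | out ⊤ | ==
  [10] u=1 | in ⊤ | out ⊤ | ==

Converged values:
  [0] ⊤
  [1] ⊤
  [2] ⊤
  [3] ⊤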